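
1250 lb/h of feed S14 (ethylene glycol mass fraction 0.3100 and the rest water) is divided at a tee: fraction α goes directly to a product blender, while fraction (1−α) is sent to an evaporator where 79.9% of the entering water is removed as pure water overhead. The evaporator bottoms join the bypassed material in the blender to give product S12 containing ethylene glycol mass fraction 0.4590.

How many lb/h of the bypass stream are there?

All 1250×0.310 = 387.5 lb/h of ethylene glycol reaches S12, so S12 = 387.5/0.459 = 844.23 lb/h and vapour = 405.77 lb/h.
The evaporator receives (1−α)·1250 of feed at 0.690 water and removes 0.799 of that water:
0.799×0.690×(1−α)×1250 = 405.77
(1−α) = 405.77/689.14 = 0.5888;  α = 0.4112.
Bypass flow = 0.4112×1250 = 513.98 lb/h.

514 lb/h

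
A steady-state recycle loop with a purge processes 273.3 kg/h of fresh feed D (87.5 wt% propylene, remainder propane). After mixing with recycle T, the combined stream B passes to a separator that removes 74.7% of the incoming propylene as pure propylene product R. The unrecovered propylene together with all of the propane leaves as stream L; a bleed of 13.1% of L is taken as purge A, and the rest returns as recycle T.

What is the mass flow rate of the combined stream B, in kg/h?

567.3 kg/h

propane enters only via D and leaves only via the purge: 273.3×0.125 = 0.131×(propane in L), and the separator passes all propane, so propane in B = propane in L = 260.78 kg/h.
propylene in B: m_A = 273.3×0.875 + (1−0.131)·(1−0.747)·m_A, so m_A = 239.14/0.7801 = 306.53 kg/h.
B = 306.53 + 260.78 = 567.31 kg/h.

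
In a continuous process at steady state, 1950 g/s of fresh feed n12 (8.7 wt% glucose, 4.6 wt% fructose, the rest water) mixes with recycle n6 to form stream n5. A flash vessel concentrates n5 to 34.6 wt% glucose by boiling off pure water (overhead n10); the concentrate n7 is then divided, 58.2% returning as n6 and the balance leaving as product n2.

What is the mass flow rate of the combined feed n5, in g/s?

Overall glucose balance (none leaves overhead): glucose in fresh feed = glucose in product, i.e. 1950×0.087 = (1−0.582)·n7·0.346.
n7 = 169.65/(0.346×0.418) = 1173 g/s.
Recycle n6 = 0.582×1173 = 682.69 g/s.
Combined feed n5 = 1950 + 682.69 = 2632.7 g/s.

2633 g/s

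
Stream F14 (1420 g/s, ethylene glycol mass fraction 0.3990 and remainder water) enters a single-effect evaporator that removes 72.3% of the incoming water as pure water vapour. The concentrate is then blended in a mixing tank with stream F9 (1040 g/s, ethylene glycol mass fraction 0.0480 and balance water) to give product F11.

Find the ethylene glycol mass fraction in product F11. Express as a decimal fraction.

Vapour removed = 0.723×0.601×1420 = 617.02 g/s; concentrate = 802.98 g/s.
ethylene glycol reaching the mixer = 566.58 (from concentrate) + 1040×0.048 = 616.5 g/s.
Product flow = 802.98 + 1040 = 1843 g/s; ethylene glycol fraction = 0.3345.

0.3345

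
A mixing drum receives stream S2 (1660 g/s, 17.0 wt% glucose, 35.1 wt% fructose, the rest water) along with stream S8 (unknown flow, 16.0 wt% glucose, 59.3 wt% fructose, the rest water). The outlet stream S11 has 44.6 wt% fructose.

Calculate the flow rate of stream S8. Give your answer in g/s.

Let S8 be the unknown flow. Total out = 1660 + S8.
fructose balance: 582.66 + 0.593·S8 = 0.446·(1660 + S8)
(0.593 − 0.446)·S8 = 0.446×1660 − 582.66 = 157.7
S8 = 157.7 / 0.147 = 1072.8 g/s

1073 g/s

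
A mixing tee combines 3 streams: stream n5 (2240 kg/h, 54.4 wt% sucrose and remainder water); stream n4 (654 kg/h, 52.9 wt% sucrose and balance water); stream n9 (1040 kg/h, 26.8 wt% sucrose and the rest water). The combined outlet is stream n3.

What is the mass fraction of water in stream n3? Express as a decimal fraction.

0.531

Total flow out = 2240 + 654 + 1040 = 3934 kg/h.
water in = 2240×0.456 + 654×0.471 + 1040×0.732 = 2090.8 kg/h.
water mass fraction in n3 = 2090.8/3934 = 0.531.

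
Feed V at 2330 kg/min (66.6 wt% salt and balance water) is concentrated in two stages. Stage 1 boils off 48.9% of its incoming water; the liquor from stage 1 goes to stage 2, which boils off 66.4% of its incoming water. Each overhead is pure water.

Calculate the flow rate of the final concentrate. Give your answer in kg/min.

water in feed = 2330×0.334 = 778.22 kg/min.
After stage 1: water left = (1−0.489)×778.22 = 397.67; stream total = 1949.5 kg/min.
After stage 2: water left = (1−0.664)×397.67 = 133.62; final concentrate = 1685.4 kg/min.

1685 kg/min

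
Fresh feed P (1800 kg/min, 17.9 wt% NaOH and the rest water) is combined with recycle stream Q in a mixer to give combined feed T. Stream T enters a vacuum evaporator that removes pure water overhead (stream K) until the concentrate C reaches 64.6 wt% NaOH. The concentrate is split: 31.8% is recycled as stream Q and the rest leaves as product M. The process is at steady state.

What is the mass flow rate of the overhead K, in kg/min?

1301 kg/min

Overall NaOH balance (none leaves overhead): NaOH in fresh feed = NaOH in product, i.e. 1800×0.179 = (1−0.318)·C·0.646.
C = 322.2/(0.646×0.682) = 731.32 kg/min.
Recycle Q = 0.318×731.32 = 232.56 kg/min.
Combined feed T = 1800 + 232.56 = 2032.6 kg/min.
Overhead K = T − C = 2032.6 − 731.32 = 1301.2 kg/min.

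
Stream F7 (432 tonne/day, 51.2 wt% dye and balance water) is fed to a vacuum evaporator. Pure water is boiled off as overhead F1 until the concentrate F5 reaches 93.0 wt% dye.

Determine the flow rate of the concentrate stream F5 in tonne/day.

dye is conserved: 432×0.512 = 221.18 tonne/day all reports to the concentrate.
Concentrate = 221.18/(target fraction) = 237.83 tonne/day.

237.8 tonne/day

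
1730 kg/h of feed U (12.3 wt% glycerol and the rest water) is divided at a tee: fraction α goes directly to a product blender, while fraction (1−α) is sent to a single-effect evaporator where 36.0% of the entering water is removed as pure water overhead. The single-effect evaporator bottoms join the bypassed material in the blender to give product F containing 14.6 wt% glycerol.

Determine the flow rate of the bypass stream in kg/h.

866.8 kg/h

All 1730×0.123 = 212.79 kg/h of glycerol reaches F, so F = 212.79/0.146 = 1457.5 kg/h and vapour = 272.53 kg/h.
The evaporator receives (1−α)·1730 of feed at 0.877 water and removes 0.360 of that water:
0.360×0.877×(1−α)×1730 = 272.53
(1−α) = 272.53/546.2 = 0.4990;  α = 0.5010.
Bypass flow = 0.5010×1730 = 866.78 kg/h.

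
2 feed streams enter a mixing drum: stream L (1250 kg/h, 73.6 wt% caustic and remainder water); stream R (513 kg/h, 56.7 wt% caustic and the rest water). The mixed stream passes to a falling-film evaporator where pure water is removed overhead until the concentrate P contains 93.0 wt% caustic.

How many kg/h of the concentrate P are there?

1302 kg/h

caustic entering = 1250×0.736 + 513×0.567 = 1210.9 kg/h.
All caustic reports to P, so P = 1210.9/0.930 = 1302 kg/h.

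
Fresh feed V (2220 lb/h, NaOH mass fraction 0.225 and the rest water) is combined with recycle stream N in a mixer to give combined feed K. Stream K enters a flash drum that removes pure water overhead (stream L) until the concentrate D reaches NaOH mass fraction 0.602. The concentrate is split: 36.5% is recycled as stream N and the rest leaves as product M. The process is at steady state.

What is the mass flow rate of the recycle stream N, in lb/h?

476.9 lb/h

Overall NaOH balance (none leaves overhead): NaOH in fresh feed = NaOH in product, i.e. 2220×0.225 = (1−0.365)·D·0.602.
D = 499.5/(0.602×0.635) = 1306.7 lb/h.
Recycle N = 0.365×1306.7 = 476.93 lb/h.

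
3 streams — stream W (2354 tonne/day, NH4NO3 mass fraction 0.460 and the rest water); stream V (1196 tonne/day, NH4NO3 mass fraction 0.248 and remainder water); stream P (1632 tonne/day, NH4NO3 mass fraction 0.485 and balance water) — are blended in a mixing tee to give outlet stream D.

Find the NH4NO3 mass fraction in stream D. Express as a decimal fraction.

0.419

Total flow out = 2354 + 1196 + 1632 = 5182 tonne/day.
NH4NO3 in = 2354×0.460 + 1196×0.248 + 1632×0.485 = 2171 tonne/day.
NH4NO3 mass fraction in D = 2171/5182 = 0.419.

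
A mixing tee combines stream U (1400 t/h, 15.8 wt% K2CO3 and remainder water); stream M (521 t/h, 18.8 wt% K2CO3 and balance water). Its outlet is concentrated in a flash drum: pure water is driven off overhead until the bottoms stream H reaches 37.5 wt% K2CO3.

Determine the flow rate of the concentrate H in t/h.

851.1 t/h

K2CO3 entering = 1400×0.158 + 521×0.188 = 319.15 t/h.
All K2CO3 reports to H, so H = 319.15/0.375 = 851.06 t/h.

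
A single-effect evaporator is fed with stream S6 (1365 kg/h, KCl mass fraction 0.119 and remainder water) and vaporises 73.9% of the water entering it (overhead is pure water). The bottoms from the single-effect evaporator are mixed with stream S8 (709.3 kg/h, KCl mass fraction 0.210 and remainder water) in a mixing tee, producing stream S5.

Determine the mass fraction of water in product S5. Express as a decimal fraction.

Vapour removed = 0.739×0.881×1365 = 888.7 kg/h; concentrate = 476.3 kg/h.
water reaching the mixer = 313.87 (from concentrate) + 709.3×0.790 = 874.22 kg/h.
Product flow = 476.3 + 709.3 = 1185.6 kg/h; water fraction = 0.737.

0.737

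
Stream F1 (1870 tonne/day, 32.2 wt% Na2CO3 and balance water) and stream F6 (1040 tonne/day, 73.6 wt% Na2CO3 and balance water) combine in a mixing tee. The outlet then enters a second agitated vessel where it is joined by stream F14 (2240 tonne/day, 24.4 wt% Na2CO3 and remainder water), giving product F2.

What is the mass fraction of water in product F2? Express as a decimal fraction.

Overall, product flow = 5150 tonne/day.
water in = 1870×0.678 + 1040×0.264 + 2240×0.756 = 3235.9 tonne/day.
water fraction in F2 = 0.628.

0.628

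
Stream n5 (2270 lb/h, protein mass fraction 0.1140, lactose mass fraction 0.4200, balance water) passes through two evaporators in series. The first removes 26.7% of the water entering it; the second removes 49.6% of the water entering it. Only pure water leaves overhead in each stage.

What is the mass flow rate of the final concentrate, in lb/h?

water in feed = 2270×0.466 = 1057.8 lb/h.
After stage 1: water left = (1−0.267)×1057.8 = 775.38; stream total = 1987.6 lb/h.
After stage 2: water left = (1−0.496)×775.38 = 390.79; final concentrate = 1603 lb/h.

1603 lb/h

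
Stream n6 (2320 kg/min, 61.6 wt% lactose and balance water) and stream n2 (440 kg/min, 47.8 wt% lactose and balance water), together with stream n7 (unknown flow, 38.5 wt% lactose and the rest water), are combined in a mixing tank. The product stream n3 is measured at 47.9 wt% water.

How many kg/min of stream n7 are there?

1481 kg/min

Let n7 be the unknown flow. Total out = 2760 + n7.
water balance: 1120.6 + 0.615·n7 = 0.479·(2760 + n7)
(0.615 − 0.479)·n7 = 0.479×2760 − 1120.6 = 201.48
n7 = 201.48 / 0.136 = 1481.5 kg/min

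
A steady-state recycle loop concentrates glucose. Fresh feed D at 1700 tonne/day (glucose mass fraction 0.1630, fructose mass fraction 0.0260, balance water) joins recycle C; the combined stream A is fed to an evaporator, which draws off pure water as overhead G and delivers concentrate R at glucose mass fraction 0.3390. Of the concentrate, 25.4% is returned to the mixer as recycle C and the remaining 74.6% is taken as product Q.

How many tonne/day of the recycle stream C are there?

278.3 tonne/day

Overall glucose balance (none leaves overhead): glucose in fresh feed = glucose in product, i.e. 1700×0.163 = (1−0.254)·R·0.339.
R = 277.1/(0.339×0.746) = 1095.7 tonne/day.
Recycle C = 0.254×1095.7 = 278.31 tonne/day.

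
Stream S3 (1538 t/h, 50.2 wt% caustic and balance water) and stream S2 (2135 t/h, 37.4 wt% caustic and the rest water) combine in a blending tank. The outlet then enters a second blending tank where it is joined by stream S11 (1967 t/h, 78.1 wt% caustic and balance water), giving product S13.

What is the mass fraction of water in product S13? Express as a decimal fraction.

Overall, product flow = 5640 t/h.
water in = 1538×0.498 + 2135×0.626 + 1967×0.219 = 2533.2 t/h.
water fraction in S13 = 0.449.

0.449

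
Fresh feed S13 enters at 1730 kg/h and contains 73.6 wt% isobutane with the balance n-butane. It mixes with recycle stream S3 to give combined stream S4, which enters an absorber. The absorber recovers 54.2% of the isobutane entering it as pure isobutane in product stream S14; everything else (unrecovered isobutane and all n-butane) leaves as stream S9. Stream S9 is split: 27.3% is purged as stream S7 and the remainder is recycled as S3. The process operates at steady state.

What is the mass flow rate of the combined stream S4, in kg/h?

n-butane enters only via S13 and leaves only via the purge: 1730×0.264 = 0.273×(n-butane in S9), and the absorber passes all n-butane, so n-butane in S4 = n-butane in S9 = 1673 kg/h.
isobutane in S4: m_A = 1730×0.736 + (1−0.273)·(1−0.542)·m_A, so m_A = 1273.3/0.6670 = 1908.9 kg/h.
S4 = 1908.9 + 1673 = 3581.8 kg/h.

3582 kg/h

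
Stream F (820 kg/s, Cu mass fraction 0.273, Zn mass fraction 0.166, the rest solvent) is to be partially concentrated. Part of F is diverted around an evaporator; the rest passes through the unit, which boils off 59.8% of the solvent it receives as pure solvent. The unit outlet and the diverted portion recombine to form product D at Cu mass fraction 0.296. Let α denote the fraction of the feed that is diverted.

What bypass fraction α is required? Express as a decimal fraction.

0.768

All 820×0.273 = 223.86 kg/s of Cu reaches D, so D = 223.86/0.296 = 756.28 kg/s and vapour = 63.716 kg/s.
The evaporator receives (1−α)·820 of feed at 0.561 solvent and removes 0.598 of that solvent:
0.598×0.561×(1−α)×820 = 63.716
(1−α) = 63.716/275.09 = 0.2316;  α = 0.7684.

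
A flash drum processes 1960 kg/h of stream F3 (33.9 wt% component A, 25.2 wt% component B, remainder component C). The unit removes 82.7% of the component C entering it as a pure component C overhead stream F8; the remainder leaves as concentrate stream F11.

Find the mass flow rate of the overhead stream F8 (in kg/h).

component C entering = 1960×0.409 = 801.64 kg/h; overhead removed = 0.827×801.64 = 662.96 kg/h.

663 kg/h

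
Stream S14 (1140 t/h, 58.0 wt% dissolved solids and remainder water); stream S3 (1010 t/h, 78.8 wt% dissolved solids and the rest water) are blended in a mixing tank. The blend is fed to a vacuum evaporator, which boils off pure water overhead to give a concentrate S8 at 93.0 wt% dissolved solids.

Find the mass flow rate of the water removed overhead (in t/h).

dissolved solids entering = 1140×0.580 + 1010×0.788 = 1457.1 t/h.
All dissolved solids reports to S8, so S8 = 1457.1/0.930 = 1566.8 t/h.
Total feed = 2150 t/h; overhead = 2150 − 1566.8 = 583.25 t/h.

583.2 t/h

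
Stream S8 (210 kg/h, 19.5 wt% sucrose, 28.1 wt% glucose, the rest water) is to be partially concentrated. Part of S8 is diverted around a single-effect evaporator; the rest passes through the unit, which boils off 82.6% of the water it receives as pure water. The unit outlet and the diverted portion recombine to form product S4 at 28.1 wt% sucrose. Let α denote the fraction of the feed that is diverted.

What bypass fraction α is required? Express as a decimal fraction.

All 210×0.195 = 40.95 kg/h of sucrose reaches S4, so S4 = 40.95/0.281 = 145.73 kg/h and vapour = 64.27 kg/h.
The evaporator receives (1−α)·210 of feed at 0.524 water and removes 0.826 of that water:
0.826×0.524×(1−α)×210 = 64.27
(1−α) = 64.27/90.893 = 0.7071;  α = 0.2929.

0.293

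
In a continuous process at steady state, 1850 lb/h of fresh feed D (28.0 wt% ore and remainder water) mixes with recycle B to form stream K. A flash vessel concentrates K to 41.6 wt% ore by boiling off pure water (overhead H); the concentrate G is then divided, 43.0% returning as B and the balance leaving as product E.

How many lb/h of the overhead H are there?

Overall ore balance (none leaves overhead): ore in fresh feed = ore in product, i.e. 1850×0.280 = (1−0.430)·G·0.416.
G = 518/(0.416×0.570) = 2184.5 lb/h.
Recycle B = 0.430×2184.5 = 939.36 lb/h.
Combined feed K = 1850 + 939.36 = 2789.4 lb/h.
Overhead H = K − G = 2789.4 − 2184.5 = 604.81 lb/h.

604.8 lb/h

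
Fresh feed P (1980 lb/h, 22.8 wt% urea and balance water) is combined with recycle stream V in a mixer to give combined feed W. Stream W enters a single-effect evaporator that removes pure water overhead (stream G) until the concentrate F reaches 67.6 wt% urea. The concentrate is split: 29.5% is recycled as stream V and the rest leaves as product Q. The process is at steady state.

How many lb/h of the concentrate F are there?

Overall urea balance (none leaves overhead): urea in fresh feed = urea in product, i.e. 1980×0.228 = (1−0.295)·F·0.676.
F = 451.44/(0.676×0.705) = 947.25 lb/h.

947.2 lb/h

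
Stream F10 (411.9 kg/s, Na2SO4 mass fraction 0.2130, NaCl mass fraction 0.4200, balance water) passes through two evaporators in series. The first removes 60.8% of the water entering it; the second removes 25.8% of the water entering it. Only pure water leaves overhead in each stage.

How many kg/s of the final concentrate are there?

304.7 kg/s

water in feed = 411.9×0.367 = 151.17 kg/s.
After stage 1: water left = (1−0.608)×151.17 = 59.258; stream total = 319.99 kg/s.
After stage 2: water left = (1−0.258)×59.258 = 43.969; final concentrate = 304.7 kg/s.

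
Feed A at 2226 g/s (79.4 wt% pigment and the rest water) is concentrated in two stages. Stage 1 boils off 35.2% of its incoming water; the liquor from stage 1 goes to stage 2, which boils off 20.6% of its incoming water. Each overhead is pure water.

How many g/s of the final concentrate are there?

2003 g/s

water in feed = 2226×0.206 = 458.56 g/s.
After stage 1: water left = (1−0.352)×458.56 = 297.14; stream total = 2064.6 g/s.
After stage 2: water left = (1−0.206)×297.14 = 235.93; final concentrate = 2003.4 g/s.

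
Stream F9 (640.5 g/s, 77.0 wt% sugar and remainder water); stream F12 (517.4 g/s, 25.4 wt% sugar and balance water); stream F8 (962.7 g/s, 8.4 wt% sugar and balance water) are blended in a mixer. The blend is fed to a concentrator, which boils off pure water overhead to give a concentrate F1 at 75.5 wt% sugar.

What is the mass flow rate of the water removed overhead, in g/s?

1186 g/s

sugar entering = 640.5×0.770 + 517.4×0.254 + 962.7×0.084 = 705.47 g/s.
All sugar reports to F1, so F1 = 705.47/0.755 = 934.4 g/s.
Total feed = 2120.6 g/s; overhead = 2120.6 − 934.4 = 1186.2 g/s.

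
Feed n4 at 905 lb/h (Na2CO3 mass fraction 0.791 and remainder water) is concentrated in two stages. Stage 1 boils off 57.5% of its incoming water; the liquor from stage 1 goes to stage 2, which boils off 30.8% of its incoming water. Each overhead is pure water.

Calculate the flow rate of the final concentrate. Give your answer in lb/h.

771.5 lb/h

water in feed = 905×0.209 = 189.14 lb/h.
After stage 1: water left = (1−0.575)×189.14 = 80.387; stream total = 796.24 lb/h.
After stage 2: water left = (1−0.308)×80.387 = 55.628; final concentrate = 771.48 lb/h.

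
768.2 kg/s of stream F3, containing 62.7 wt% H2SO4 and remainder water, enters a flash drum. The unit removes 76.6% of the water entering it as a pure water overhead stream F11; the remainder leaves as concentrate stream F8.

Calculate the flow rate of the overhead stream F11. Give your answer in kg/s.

water entering = 768.2×0.373 = 286.54 kg/s; overhead removed = 0.766×286.54 = 219.49 kg/s.

219.5 kg/s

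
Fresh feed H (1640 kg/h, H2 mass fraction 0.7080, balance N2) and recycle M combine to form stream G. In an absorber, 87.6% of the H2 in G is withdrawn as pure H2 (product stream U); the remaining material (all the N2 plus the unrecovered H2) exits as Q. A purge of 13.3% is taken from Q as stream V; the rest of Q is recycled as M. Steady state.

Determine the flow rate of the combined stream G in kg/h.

4902 kg/h

N2 enters only via H and leaves only via the purge: 1640×0.292 = 0.133×(N2 in Q), and the absorber passes all N2, so N2 in G = N2 in Q = 3600.6 kg/h.
H2 in G: m_A = 1640×0.708 + (1−0.133)·(1−0.876)·m_A, so m_A = 1161.1/0.8925 = 1301 kg/h.
G = 1301 + 3600.6 = 4901.6 kg/h.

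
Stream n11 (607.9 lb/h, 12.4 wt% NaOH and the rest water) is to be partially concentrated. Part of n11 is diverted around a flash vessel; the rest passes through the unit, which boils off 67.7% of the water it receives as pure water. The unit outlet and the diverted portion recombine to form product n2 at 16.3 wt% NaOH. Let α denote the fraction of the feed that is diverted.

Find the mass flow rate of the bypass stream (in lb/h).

All 607.9×0.124 = 75.38 lb/h of NaOH reaches n2, so n2 = 75.38/0.163 = 462.45 lb/h and vapour = 145.45 lb/h.
The evaporator receives (1−α)·607.9 of feed at 0.876 water and removes 0.677 of that water:
0.677×0.876×(1−α)×607.9 = 145.45
(1−α) = 145.45/360.52 = 0.4034;  α = 0.5966.
Bypass flow = 0.5966×607.9 = 362.65 lb/h.

362.6 lb/h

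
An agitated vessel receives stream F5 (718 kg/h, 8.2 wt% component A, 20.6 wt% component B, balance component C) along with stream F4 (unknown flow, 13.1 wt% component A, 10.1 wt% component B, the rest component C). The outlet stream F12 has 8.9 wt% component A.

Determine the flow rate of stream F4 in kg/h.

Let F4 be the unknown flow. Total out = 718 + F4.
component A balance: 58.876 + 0.131·F4 = 0.089·(718 + F4)
(0.131 − 0.089)·F4 = 0.089×718 − 58.876 = 5.026
F4 = 5.026 / 0.042 = 119.67 kg/h

119.7 kg/h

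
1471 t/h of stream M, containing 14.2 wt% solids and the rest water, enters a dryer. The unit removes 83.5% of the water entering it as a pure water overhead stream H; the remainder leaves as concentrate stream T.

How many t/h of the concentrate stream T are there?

water entering = 1471×0.858 = 1262.1 t/h; overhead removed = 0.835×1262.1 = 1053.9 t/h.
Concentrate = 1471 − 1053.9 = 417.13 t/h.

417.1 t/h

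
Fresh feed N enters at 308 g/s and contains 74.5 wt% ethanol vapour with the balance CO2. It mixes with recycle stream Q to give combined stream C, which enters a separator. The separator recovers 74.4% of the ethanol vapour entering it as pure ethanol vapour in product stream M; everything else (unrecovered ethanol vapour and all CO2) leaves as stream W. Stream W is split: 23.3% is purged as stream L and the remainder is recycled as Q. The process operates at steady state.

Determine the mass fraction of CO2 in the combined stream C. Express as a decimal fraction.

CO2 enters only via N and leaves only via the purge: 308×0.255 = 0.233×(CO2 in W), and the separator passes all CO2, so CO2 in C = CO2 in W = 337.08 g/s.
ethanol vapour in C: m_A = 308×0.745 + (1−0.233)·(1−0.744)·m_A, so m_A = 229.46/0.8036 = 285.52 g/s.
C = 285.52 + 337.08 = 622.6 g/s.
CO2 fraction in C = 337.08/622.6 = 0.541.

0.541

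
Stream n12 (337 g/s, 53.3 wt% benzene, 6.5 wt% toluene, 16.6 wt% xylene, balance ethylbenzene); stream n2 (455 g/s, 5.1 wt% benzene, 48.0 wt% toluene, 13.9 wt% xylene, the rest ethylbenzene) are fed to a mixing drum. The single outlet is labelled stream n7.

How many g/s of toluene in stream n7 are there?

240.3 g/s

toluene out = toluene in = 337×0.065 + 455×0.480 = 240.31 g/s.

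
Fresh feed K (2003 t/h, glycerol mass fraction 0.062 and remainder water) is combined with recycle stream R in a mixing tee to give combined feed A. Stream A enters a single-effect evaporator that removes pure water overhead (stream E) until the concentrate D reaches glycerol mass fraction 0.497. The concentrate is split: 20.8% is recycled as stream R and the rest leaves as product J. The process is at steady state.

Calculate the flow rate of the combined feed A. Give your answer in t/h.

2069 t/h

Overall glycerol balance (none leaves overhead): glycerol in fresh feed = glycerol in product, i.e. 2003×0.062 = (1−0.208)·D·0.497.
D = 124.19/(0.497×0.792) = 315.49 t/h.
Recycle R = 0.208×315.49 = 65.623 t/h.
Combined feed A = 2003 + 65.623 = 2068.6 t/h.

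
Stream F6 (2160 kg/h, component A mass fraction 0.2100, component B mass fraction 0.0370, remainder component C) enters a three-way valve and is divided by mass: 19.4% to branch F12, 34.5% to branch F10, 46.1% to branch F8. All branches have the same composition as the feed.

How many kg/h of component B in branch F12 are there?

Branch F12 total = 0.194×2160 = 419.04 kg/h.
component B in F12 = 0.037×419.04 = 15.504 kg/h.

15.5 kg/h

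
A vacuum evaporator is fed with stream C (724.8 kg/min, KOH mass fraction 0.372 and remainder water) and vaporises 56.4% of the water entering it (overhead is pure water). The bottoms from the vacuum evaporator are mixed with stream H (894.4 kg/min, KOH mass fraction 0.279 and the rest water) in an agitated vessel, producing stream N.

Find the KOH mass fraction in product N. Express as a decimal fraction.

0.381

Vapour removed = 0.564×0.628×724.8 = 256.72 kg/min; concentrate = 468.08 kg/min.
KOH reaching the mixer = 269.63 (from concentrate) + 894.4×0.279 = 519.16 kg/min.
Product flow = 468.08 + 894.4 = 1362.5 kg/min; KOH fraction = 0.381.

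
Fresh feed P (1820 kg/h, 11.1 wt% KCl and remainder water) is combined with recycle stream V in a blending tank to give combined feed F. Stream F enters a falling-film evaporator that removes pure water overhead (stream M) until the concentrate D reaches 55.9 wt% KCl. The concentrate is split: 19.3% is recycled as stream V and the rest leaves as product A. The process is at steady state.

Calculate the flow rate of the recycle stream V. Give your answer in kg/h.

86.43 kg/h

Overall KCl balance (none leaves overhead): KCl in fresh feed = KCl in product, i.e. 1820×0.111 = (1−0.193)·D·0.559.
D = 202.02/(0.559×0.807) = 447.83 kg/h.
Recycle V = 0.193×447.83 = 86.43 kg/h.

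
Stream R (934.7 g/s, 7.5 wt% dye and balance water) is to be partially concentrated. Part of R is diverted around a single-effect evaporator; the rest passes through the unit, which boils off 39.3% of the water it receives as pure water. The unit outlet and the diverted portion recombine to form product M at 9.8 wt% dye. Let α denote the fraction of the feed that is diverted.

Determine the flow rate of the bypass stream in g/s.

331.3 g/s

All 934.7×0.075 = 70.103 g/s of dye reaches M, so M = 70.103/0.098 = 715.33 g/s and vapour = 219.37 g/s.
The evaporator receives (1−α)·934.7 of feed at 0.925 water and removes 0.393 of that water:
0.393×0.925×(1−α)×934.7 = 219.37
(1−α) = 219.37/339.79 = 0.6456;  α = 0.3544.
Bypass flow = 0.3544×934.7 = 331.25 g/s.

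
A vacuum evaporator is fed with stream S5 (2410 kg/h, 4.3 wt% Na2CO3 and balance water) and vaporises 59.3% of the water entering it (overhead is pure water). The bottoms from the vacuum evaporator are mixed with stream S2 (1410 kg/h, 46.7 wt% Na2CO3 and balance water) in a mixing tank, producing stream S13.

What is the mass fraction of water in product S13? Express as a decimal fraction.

0.6892

Vapour removed = 0.593×0.957×2410 = 1367.7 kg/h; concentrate = 1042.3 kg/h.
water reaching the mixer = 938.69 (from concentrate) + 1410×0.533 = 1690.2 kg/h.
Product flow = 1042.3 + 1410 = 2452.3 kg/h; water fraction = 0.6892.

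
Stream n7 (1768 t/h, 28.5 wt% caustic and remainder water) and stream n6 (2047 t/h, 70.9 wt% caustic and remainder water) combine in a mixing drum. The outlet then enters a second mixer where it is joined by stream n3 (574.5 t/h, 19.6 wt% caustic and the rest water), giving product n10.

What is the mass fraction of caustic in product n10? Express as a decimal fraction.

Overall, product flow = 4389.5 t/h.
caustic in = 1768×0.285 + 2047×0.709 + 574.5×0.196 = 2067.8 t/h.
caustic fraction in n10 = 0.471.

0.471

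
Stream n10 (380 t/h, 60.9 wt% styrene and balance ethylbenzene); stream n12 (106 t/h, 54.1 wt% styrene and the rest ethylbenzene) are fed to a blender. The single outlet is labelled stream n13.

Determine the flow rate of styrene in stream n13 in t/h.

288.8 t/h

styrene out = styrene in = 380×0.609 + 106×0.541 = 288.77 t/h.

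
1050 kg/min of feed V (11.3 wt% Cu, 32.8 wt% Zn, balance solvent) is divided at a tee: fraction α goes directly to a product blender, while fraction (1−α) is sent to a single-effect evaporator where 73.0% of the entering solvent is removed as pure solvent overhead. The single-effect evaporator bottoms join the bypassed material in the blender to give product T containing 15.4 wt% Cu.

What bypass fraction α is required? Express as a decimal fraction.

0.348

All 1050×0.113 = 118.65 kg/min of Cu reaches T, so T = 118.65/0.154 = 770.45 kg/min and vapour = 279.55 kg/min.
The evaporator receives (1−α)·1050 of feed at 0.559 solvent and removes 0.730 of that solvent:
0.730×0.559×(1−α)×1050 = 279.55
(1−α) = 279.55/428.47 = 0.6524;  α = 0.3476.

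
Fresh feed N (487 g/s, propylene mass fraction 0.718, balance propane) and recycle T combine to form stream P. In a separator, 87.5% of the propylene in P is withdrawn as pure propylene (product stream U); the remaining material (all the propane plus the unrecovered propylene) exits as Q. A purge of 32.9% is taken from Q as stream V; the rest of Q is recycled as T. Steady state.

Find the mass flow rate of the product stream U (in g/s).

334 g/s

propylene in P: m_A = 487×0.718 + (1−0.329)·(1−0.875)·m_A, so m_A = 349.67/0.9161 = 381.68 g/s.
Product U = 0.875×381.68 = 333.97 g/s.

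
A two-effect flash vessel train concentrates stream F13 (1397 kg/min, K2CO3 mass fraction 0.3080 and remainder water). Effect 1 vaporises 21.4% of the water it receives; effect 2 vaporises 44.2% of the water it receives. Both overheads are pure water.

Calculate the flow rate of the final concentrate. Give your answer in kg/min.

854.3 kg/min

water in feed = 1397×0.692 = 966.72 kg/min.
After stage 1: water left = (1−0.214)×966.72 = 759.85; stream total = 1190.1 kg/min.
After stage 2: water left = (1−0.442)×759.85 = 423.99; final concentrate = 854.27 kg/min.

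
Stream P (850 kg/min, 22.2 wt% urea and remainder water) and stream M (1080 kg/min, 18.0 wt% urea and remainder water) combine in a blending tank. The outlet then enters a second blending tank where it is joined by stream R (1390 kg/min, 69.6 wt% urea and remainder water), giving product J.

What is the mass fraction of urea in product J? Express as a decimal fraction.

Overall, product flow = 3320 kg/min.
urea in = 850×0.222 + 1080×0.180 + 1390×0.696 = 1350.5 kg/min.
urea fraction in J = 0.4068.

0.4068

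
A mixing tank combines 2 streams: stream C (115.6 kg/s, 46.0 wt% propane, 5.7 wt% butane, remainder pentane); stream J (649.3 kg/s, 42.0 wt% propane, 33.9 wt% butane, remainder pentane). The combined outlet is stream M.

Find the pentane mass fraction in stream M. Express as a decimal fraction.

Total flow out = 115.6 + 649.3 = 764.9 kg/s.
pentane in = 115.6×0.483 + 649.3×0.241 = 212.32 kg/s.
pentane mass fraction in M = 212.32/764.9 = 0.278.

0.278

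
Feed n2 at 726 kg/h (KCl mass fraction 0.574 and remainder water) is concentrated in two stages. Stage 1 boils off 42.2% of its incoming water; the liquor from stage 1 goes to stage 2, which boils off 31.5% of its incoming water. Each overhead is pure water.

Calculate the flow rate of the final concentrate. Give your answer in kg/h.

539.2 kg/h

water in feed = 726×0.426 = 309.28 kg/h.
After stage 1: water left = (1−0.422)×309.28 = 178.76; stream total = 595.49 kg/h.
After stage 2: water left = (1−0.315)×178.76 = 122.45; final concentrate = 539.18 kg/h.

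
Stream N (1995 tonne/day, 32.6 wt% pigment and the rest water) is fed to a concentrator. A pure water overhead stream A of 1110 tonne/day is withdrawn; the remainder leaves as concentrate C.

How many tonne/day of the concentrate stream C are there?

Concentrate = 1995 − 1110 = 885 tonne/day.

885 tonne/day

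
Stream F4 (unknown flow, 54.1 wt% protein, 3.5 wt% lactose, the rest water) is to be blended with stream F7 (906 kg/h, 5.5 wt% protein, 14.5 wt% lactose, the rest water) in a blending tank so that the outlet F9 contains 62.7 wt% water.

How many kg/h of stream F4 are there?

772.1 kg/h

Let F4 be the unknown flow. Total out = 906 + F4.
water balance: 724.8 + 0.424·F4 = 0.627·(906 + F4)
(0.424 − 0.627)·F4 = 0.627×906 − 724.8 = -156.74
F4 = -156.74 / -0.203 = 772.11 kg/h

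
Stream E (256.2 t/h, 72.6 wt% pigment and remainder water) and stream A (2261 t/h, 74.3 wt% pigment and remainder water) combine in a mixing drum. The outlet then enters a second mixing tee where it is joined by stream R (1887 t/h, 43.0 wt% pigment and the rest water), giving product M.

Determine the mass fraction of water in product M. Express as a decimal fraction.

Overall, product flow = 4404.2 t/h.
water in = 256.2×0.274 + 2261×0.257 + 1887×0.570 = 1726.9 t/h.
water fraction in M = 0.392.

0.392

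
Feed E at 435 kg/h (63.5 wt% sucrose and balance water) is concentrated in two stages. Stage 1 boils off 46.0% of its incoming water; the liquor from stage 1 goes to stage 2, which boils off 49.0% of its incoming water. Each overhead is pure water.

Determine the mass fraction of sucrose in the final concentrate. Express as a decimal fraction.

0.863

water in feed = 435×0.365 = 158.78 kg/h.
After stage 1: water left = (1−0.460)×158.78 = 85.739; stream total = 361.96 kg/h.
After stage 2: water left = (1−0.490)×85.739 = 43.727; final concentrate = 319.95 kg/h.
sucrose fraction = 276.23/319.95 = 0.863.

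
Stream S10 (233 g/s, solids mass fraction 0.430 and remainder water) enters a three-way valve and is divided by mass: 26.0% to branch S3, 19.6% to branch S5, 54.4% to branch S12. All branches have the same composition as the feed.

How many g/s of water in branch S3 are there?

34.53 g/s

Branch S3 total = 0.260×233 = 60.58 g/s.
water in S3 = 0.570×60.58 = 34.531 g/s.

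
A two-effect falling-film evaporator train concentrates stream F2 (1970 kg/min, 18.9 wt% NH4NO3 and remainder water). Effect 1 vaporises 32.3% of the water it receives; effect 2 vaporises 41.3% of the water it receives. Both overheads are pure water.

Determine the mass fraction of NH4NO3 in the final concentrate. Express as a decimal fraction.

water in feed = 1970×0.811 = 1597.7 kg/min.
After stage 1: water left = (1−0.323)×1597.7 = 1081.6; stream total = 1454 kg/min.
After stage 2: water left = (1−0.413)×1081.6 = 634.91; final concentrate = 1007.2 kg/min.
NH4NO3 fraction = 372.33/1007.2 = 0.3697.

0.3697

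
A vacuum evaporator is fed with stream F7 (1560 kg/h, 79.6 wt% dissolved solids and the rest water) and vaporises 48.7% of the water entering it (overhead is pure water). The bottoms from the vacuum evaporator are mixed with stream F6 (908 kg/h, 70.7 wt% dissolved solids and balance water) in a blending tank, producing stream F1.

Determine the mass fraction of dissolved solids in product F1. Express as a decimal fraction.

0.814

Vapour removed = 0.487×0.204×1560 = 154.98 kg/h; concentrate = 1405 kg/h.
dissolved solids reaching the mixer = 1241.8 (from concentrate) + 908×0.707 = 1883.7 kg/h.
Product flow = 1405 + 908 = 2313 kg/h; dissolved solids fraction = 0.814.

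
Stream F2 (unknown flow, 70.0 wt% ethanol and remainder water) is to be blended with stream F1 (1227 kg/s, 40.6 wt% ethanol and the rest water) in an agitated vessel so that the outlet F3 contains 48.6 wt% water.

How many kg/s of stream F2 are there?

712.5 kg/s

Let F2 be the unknown flow. Total out = 1227 + F2.
water balance: 728.84 + 0.300·F2 = 0.486·(1227 + F2)
(0.300 − 0.486)·F2 = 0.486×1227 − 728.84 = -132.52
F2 = -132.52 / -0.186 = 712.45 kg/s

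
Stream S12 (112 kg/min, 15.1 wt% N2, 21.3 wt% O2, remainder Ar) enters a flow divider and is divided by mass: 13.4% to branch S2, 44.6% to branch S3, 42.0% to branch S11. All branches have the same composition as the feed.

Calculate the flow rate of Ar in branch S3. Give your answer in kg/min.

31.77 kg/min

Branch S3 total = 0.446×112 = 49.952 kg/min.
Ar in S3 = 0.636×49.952 = 31.769 kg/min.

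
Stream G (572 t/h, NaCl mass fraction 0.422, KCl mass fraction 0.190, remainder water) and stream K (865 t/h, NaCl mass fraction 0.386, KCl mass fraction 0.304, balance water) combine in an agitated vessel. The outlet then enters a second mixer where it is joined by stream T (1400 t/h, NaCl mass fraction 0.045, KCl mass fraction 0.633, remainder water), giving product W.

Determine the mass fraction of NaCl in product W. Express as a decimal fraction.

Overall, product flow = 2837 t/h.
NaCl in = 572×0.422 + 865×0.386 + 1400×0.045 = 638.27 t/h.
NaCl fraction in W = 0.225.

0.225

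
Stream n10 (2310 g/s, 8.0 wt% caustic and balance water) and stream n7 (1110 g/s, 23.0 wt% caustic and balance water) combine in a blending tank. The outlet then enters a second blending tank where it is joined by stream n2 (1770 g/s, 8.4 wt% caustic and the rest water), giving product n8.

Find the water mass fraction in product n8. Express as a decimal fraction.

0.887

Overall, product flow = 5190 g/s.
water in = 2310×0.920 + 1110×0.770 + 1770×0.916 = 4601.2 g/s.
water fraction in n8 = 0.887.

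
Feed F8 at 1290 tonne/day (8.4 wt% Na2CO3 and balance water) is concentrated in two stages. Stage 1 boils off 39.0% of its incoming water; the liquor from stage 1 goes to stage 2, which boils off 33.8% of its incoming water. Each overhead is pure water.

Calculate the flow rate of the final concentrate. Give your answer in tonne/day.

water in feed = 1290×0.916 = 1181.6 tonne/day.
After stage 1: water left = (1−0.390)×1181.6 = 720.8; stream total = 829.16 tonne/day.
After stage 2: water left = (1−0.338)×720.8 = 477.17; final concentrate = 585.53 tonne/day.

585.5 tonne/day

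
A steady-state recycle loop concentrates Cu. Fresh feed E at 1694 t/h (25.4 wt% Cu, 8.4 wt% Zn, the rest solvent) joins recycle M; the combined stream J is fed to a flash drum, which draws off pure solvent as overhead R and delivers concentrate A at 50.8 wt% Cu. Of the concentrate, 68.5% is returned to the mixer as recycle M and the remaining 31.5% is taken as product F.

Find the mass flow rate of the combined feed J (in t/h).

3536 t/h

Overall Cu balance (none leaves overhead): Cu in fresh feed = Cu in product, i.e. 1694×0.254 = (1−0.685)·A·0.508.
A = 430.28/(0.508×0.315) = 2688.9 t/h.
Recycle M = 0.685×2688.9 = 1841.9 t/h.
Combined feed J = 1694 + 1841.9 = 3535.9 t/h.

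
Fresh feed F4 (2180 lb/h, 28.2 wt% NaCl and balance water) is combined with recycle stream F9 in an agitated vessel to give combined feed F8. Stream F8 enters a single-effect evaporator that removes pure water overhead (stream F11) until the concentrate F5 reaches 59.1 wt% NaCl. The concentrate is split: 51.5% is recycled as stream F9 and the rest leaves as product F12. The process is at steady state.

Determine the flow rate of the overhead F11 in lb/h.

Overall NaCl balance (none leaves overhead): NaCl in fresh feed = NaCl in product, i.e. 2180×0.282 = (1−0.515)·F5·0.591.
F5 = 614.76/(0.591×0.485) = 2144.7 lb/h.
Recycle F9 = 0.515×2144.7 = 1104.5 lb/h.
Combined feed F8 = 2180 + 1104.5 = 3284.5 lb/h.
Overhead F11 = F8 − F5 = 3284.5 − 2144.7 = 1139.8 lb/h.

1140 lb/h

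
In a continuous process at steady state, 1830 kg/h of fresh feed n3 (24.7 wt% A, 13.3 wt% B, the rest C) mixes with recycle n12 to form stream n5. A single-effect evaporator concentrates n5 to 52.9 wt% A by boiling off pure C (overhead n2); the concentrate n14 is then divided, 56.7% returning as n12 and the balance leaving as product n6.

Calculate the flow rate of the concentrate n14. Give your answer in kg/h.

Overall A balance (none leaves overhead): A in fresh feed = A in product, i.e. 1830×0.247 = (1−0.567)·n14·0.529.
n14 = 452.01/(0.529×0.433) = 1973.4 kg/h.

1973 kg/h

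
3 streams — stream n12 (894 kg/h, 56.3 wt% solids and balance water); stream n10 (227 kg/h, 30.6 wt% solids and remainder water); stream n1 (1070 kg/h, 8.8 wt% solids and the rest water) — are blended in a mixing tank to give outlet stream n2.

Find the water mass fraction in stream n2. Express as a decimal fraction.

Total flow out = 894 + 227 + 1070 = 2191 kg/h.
water in = 894×0.437 + 227×0.694 + 1070×0.912 = 1524.1 kg/h.
water mass fraction in n2 = 1524.1/2191 = 0.6956.

0.6956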